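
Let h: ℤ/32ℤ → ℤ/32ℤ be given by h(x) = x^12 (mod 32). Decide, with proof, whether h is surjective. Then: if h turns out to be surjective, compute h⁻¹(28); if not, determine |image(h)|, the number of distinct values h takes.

3

h(0) = 0^12 = 0.
h(2): Repeated squaring mod 32: 2^1 ≡ 2, 2^2 ≡ 2² = 4, 2^4 ≡ 4² = 16, 2^8 ≡ 16² = 256 ≡ 0. Since 12 = 8 + 4, 2^12 ≡ 0·16: 0·16 = 0. So 2^12 ≡ 0 (mod 32).
So h(0) = h(2) = 0 while 0 ≠ 2, therefore h is not injective.
A non-injective map from the 32-element set ℤ/32ℤ to itself takes at most 31 distinct values, so it cannot be surjective. Hence h is not surjective.
Since h is not surjective, we determine |image(h)|. Computing x^12 mod 32 for each x (by repeated squaring, reducing mod 32 at every step), the values h(0), h(1), …, h(31) are: 0, 1, 0, 17, 0, 17, 0, 1, 0, 1, 0, 17, 0, 17, 0, 1, 0, 1, 0, 17, 0, 17, 0, 1, 0, 1, 0, 17, 0, 17, 0, 1.
The distinct values are {0, 1, 17}; there are 3 of them.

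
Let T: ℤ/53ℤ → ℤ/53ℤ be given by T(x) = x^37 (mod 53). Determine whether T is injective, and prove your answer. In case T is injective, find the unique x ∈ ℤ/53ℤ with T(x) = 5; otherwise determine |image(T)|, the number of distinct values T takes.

Since 53 is prime, the nonzero elements of ℤ/53ℤ form a cyclic group of order 52.
As gcd(37, 52) = 1, raising to the 37th power is a bijection on this group: if u^37 ≡ v^37 then (uv^{−1})^37 = 1, and the only element of order dividing gcd(37, 52) = 1 is 1, so u = v.
With T(0) = 0 this makes T injective on all of ℤ/53ℤ, hence bijective (finite equal-size domain and codomain). In particular T is injective.
Since T is injective, we find the preimage of 5. The inverse of x ↦ x^37 on (ℤ/53ℤ)^× is x ↦ x^45, because 37·45 = 1665 = 32·52 + 1 ≡ 1 (mod 52) and x^{52} = 1 for x ≠ 0 (Fermat). So T⁻¹(5) = 5^45 mod 53.
Repeated squaring mod 53: 5^1 ≡ 5, 5^2 ≡ 5² = 25, 5^4 ≡ 25² = 625 ≡ 42, 5^8 ≡ 42² = 1764 ≡ 15, 5^16 ≡ 15² = 225 ≡ 13, 5^32 ≡ 13² = 169 ≡ 10. Since 45 = 32 + 8 + 4 + 1, 5^45 ≡ 10·15·42·5: 10·15 = 150 ≡ 44, then 44·42 = 1848 ≡ 46, then 46·5 = 230 ≡ 18. So 5^45 ≡ 18 (mod 53).
Hence T⁻¹(5) = 18.

18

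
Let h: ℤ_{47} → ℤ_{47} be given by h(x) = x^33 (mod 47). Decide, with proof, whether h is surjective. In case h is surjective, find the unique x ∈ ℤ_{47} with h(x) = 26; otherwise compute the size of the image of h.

10

Since 47 is prime, the nonzero elements of ℤ_{47} form a cyclic group of order 46.
As gcd(33, 46) = 1, raising to the 33rd power is a bijection on this group: if x_1^33 ≡ x_2^33 then (x_1x_2^{−1})^33 = 1, and the only element of order dividing gcd(33, 46) = 1 is 1, so x_1 = x_2.
With h(0) = 0 this makes h injective on all of ℤ_{47}, hence bijective (finite equal-size domain and codomain). In particular h is surjective.
Since h is surjective, we find the preimage of 26. The inverse of x ↦ x^33 on (ℤ_{47})^× is x ↦ x^7, because 33·7 = 231 = 5·46 + 1 ≡ 1 (mod 46) and x^{46} = 1 for x ≠ 0 (Fermat). So h⁻¹(26) = 26^7 mod 47.
Repeated squaring mod 47: 26^1 ≡ 26, 26^2 ≡ 26² = 676 ≡ 18, 26^4 ≡ 18² = 324 ≡ 42. Since 7 = 4 + 2 + 1, 26^7 ≡ 42·18·26: 42·18 = 756 ≡ 4, then 4·26 = 104 ≡ 10. So 26^7 ≡ 10 (mod 47).
Hence h⁻¹(26) = 10.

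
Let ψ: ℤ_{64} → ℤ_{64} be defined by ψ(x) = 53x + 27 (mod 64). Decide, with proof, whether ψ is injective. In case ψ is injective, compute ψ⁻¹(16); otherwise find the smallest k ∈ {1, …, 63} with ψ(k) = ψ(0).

By definition, ψ is injective if ψ(s) = ψ(t) implies s = t.
If ψ(s) = ψ(t), then 53s ≡ 53t (mod 64). Because gcd(53, 64) = 1, we may cancel 53 to get s ≡ t (mod 64).
Therefore ψ is injective.
We now compute 53⁻¹ mod 64 explicitly. Euclid's algorithm: 64 = 1·53 + 11, 53 = 4·11 + 9, 11 = 1·9 + 2, 9 = 4·2 + 1; back-substituting gives 1 = 29·53 − 24·64, so 53⁻¹ ≡ 29 (mod 64).
Since ψ is injective, we compute ψ⁻¹(16): solve 53x + 27 ≡ 16 (mod 64), i.e. 53x ≡ 53 (mod 64).
Multiplying by 53⁻¹ = 29 gives x ≡ 29·53 = 1537 = 24·64 + 1 ≡ 1 (mod 64).
Check: ψ(1) = 53·1 + 27 = 80 = 1·64 + 16 ≡ 16 (mod 64).

1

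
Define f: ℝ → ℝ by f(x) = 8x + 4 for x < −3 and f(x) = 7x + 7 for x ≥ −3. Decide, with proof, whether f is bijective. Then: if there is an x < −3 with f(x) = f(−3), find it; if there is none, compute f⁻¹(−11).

-18/7

Both pieces are strictly increasing (slopes 8 and 7), so each is injective on its own interval.
The left piece maps (−∞, −3) onto (−∞, −20); the right piece maps [−3, ∞) onto [−14, ∞).
The images leave a gap (−20 has no preimage), so f is not surjective, hence not bijective.
Because the two images are disjoint, no x < −3 has f(x) = f(−3), so we compute f⁻¹(−11): −11 lies in [−14, ∞), so solve 7x + 7 = −11: x = (−11 − 7)/7 = −18/7.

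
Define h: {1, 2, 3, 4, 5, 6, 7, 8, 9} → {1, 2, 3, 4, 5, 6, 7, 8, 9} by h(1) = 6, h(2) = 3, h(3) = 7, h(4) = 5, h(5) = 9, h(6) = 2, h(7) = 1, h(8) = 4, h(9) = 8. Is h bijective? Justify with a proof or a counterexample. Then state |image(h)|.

The values 6, 3, 7, 5, 9, 2, 1, 4, 8 are a permutation of {1, 2, 3, 4, 5, 6, 7, 8, 9}: each element appears exactly once.
So h is injective and surjective, hence bijective.
The image of h is {1, 2, 3, 4, 5, 6, 7, 8, 9}, which has 9 elements.

9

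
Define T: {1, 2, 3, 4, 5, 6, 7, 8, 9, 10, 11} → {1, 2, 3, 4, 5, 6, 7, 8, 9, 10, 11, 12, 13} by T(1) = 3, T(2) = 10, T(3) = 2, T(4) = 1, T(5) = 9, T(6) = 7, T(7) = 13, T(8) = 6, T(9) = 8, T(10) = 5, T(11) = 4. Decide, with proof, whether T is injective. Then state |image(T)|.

The values T(1), …, T(11) are 3, 10, 2, 1, 9, 7, 13, 6, 8, 5, 4 — all distinct.
So T(x_1) = T(x_2) only when x_1 = x_2, and T is injective.
The image of T is {1, 2, 3, 4, 5, 6, 7, 8, 9, 10, 13}, which has 11 elements.

11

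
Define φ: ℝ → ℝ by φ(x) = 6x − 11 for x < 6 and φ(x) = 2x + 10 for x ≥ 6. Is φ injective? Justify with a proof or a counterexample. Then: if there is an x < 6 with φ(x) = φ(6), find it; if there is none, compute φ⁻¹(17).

11/2

Both pieces are strictly increasing (slopes 6 and 2), so each is injective on its own interval.
The left piece maps (−∞, 6) onto (−∞, 25); the right piece maps [6, ∞) onto [22, ∞).
These images overlap. In particular φ(6) = 22 (right piece), and solving 6x − 11 = 22 on the left piece gives x = 11/2 < 6.
So φ(11/2) = φ(6) with 11/2 ≠ 6, and φ is not injective. This x = 11/2 is the requested value below 6.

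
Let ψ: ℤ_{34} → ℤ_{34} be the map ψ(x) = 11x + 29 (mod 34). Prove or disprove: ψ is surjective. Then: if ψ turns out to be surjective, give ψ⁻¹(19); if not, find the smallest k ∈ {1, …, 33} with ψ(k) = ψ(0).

Recall: ψ is surjective if every y in the codomain equals ψ(x) for some x in the domain.
Since gcd(11, 34) = 1, 11 is invertible modulo 34. Euclid's algorithm: 34 = 3·11 + 1; back-substituting gives 1 = 31·11 − 10·34, so 11⁻¹ ≡ 31 (mod 34).
For any y ∈ ℤ_{34}, x = 31(y − 29) mod 34 satisfies ψ(x) = 11·31(y − 29) + 29 ≡ y (since 11·31 ≡ 1 mod 34). So every y has a preimage.
Therefore ψ is surjective.
Since ψ is surjective, we find ψ⁻¹(19): we need 11x ≡ 19 − 29 ≡ 24 (mod 34). Using 11⁻¹ = 31: x ≡ 31·24 = 744 = 21·34 + 30, so x = 30.
Check: ψ(30) = 11·30 + 29 = 359 = 10·34 + 19 ≡ 19 (mod 34).

30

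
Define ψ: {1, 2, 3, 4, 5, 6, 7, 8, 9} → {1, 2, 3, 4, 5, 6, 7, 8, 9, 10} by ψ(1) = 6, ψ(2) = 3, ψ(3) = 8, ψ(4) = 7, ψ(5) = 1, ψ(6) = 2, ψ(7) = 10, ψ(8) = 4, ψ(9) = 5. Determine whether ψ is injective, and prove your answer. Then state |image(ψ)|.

The values ψ(1), …, ψ(9) are 6, 3, 8, 7, 1, 2, 10, 4, 5 — all distinct.
So ψ(s) = ψ(t) only when s = t, and ψ is injective.
The image of ψ is {1, 2, 3, 4, 5, 6, 7, 8, 10}, which has 9 elements.

9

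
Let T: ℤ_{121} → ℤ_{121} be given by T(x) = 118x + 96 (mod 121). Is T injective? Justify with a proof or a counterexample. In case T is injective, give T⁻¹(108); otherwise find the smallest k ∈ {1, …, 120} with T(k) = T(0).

117

If T(u) = T(v), then 118u ≡ 118v (mod 121). Because gcd(118, 121) = 1, we may cancel 118 to get u ≡ v (mod 121).
Thus T is injective.
We now compute 118⁻¹ mod 121 explicitly. Euclid's algorithm: 121 = 1·118 + 3, 118 = 39·3 + 1; back-substituting gives 1 = 40·118 − 39·121, so 118⁻¹ ≡ 40 (mod 121).
Since T is injective, we compute T⁻¹(108): solve 118x + 96 ≡ 108 (mod 121), i.e. 118x ≡ 12 (mod 121).
Multiplying by 118⁻¹ = 40 gives x ≡ 40·12 = 480 = 3·121 + 117 ≡ 117 (mod 121).
Check: T(117) = 118·117 + 96 = 13902 = 114·121 + 108 ≡ 108 (mod 121).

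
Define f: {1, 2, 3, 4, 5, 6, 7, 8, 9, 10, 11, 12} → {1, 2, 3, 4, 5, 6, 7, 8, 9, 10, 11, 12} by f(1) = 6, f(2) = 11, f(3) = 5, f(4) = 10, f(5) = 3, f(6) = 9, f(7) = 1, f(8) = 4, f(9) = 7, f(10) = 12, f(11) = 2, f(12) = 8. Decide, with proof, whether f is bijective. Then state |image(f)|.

The values 6, 11, 5, 10, 3, 9, 1, 4, 7, 12, 2, 8 are a permutation of {1, 2, 3, 4, 5, 6, 7, 8, 9, 10, 11, 12}: each element appears exactly once.
So f is injective and surjective, hence bijective.
The image of f is {1, 2, 3, 4, 5, 6, 7, 8, 9, 10, 11, 12}, which has 12 elements.

12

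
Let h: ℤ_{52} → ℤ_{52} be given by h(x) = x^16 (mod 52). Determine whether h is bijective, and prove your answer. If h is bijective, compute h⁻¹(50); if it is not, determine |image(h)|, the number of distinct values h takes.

8

h(1) = 1^16 = 1.
h(5): Repeated squaring mod 52: 5^1 ≡ 5, 5^2 ≡ 5² = 25, 5^4 ≡ 25² = 625 ≡ 1, 5^8 ≡ 1² = 1, 5^16 ≡ 1² = 1. So 5^16 ≡ 1 (mod 52).
So h(1) = h(5) = 1 while 1 ≠ 5, so h is not injective, hence not bijective.
Since h is not bijective, we determine |image(h)|. Computing x^16 mod 52 for each x (by repeated squaring, reducing mod 52 at every step), the values h(0), h(1), …, h(51) are: 0, 1, 16, 29, 48, 1, 48, 9, 40, 9, 16, 29, 40, 13, 40, 29, 16, 9, 40, 9, 48, 1, 48, 29, 16, 1, 0, 1, 16, 29, 48, 1, 48, 9, 40, 9, 16, 29, 40, 13, 40, 29, 16, 9, 40, 9, 48, 1, 48, 29, 16, 1.
The distinct values are {0, 1, 9, 13, 16, 29, 40, 48}; there are 8 of them.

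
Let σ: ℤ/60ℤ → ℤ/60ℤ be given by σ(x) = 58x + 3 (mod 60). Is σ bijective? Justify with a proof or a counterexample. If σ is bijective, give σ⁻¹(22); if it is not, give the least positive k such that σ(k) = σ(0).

Recall: σ is injective if σ(u) = σ(v) implies u = v.
We have gcd(58, 60) = 2 > 1. Taking u = 0 and v = 30: σ(0) = 3 and σ(30) = 58·30 + 3 = 1743 ≡ 3 (mod 60).
So σ(0) = σ(30) while 0 ≠ 30, thus σ is not injective, hence not bijective.
Since σ is not bijective, we find the least positive k with σ(k) = σ(0): this means 58k ≡ 0 (mod 60), i.e. 60 ∣ 58k. Since gcd(58, 60) = 2, dividing through by 2 this holds exactly when 30 ∣ 29k, and as gcd(29, 30) = 1, exactly when 30 ∣ k.
The smallest positive such k is 30.

30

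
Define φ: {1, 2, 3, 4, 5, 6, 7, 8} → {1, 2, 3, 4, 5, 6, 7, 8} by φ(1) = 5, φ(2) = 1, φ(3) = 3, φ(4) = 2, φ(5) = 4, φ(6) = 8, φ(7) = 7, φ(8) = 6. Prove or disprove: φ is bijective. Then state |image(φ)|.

8

The values 5, 1, 3, 2, 4, 8, 7, 6 are a permutation of {1, 2, 3, 4, 5, 6, 7, 8}: each element appears exactly once.
So φ is injective and surjective, hence bijective.
The image of φ is {1, 2, 3, 4, 5, 6, 7, 8}, which has 8 elements.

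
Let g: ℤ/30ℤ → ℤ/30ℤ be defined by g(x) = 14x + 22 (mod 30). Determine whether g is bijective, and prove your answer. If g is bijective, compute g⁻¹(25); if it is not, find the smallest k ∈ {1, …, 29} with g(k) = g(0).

We have gcd(14, 30) = 2 > 1. Taking x_1 = 0 and x_2 = 15: g(0) = 22 and g(15) = 14·15 + 22 = 232 ≡ 22 (mod 30).
So g(0) = g(15) while 0 ≠ 15, thus g is not injective, hence not bijective.
Since g is not bijective, we find the least positive k with g(k) = g(0): this means 14k ≡ 0 (mod 30), i.e. 30 ∣ 14k. Since gcd(14, 30) = 2, dividing through by 2 this holds exactly when 15 ∣ 7k, and as gcd(7, 15) = 1, exactly when 15 ∣ k.
The smallest positive such k is 15.

15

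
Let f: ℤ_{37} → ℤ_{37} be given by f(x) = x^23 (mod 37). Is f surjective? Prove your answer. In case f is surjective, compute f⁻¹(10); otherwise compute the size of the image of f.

26

Since 37 is prime, the nonzero elements of ℤ_{37} form a cyclic group of order 36.
As gcd(23, 36) = 1, raising to the 23rd power is a bijection on this group: if a^23 ≡ b^23 then (ab^{−1})^23 = 1, and the only element of order dividing gcd(23, 36) = 1 is 1, so a = b.
With f(0) = 0 this makes f injective on all of ℤ_{37}, hence bijective (finite equal-size domain and codomain). In particular f is surjective.
Since f is surjective, we find the preimage of 10. The inverse of x ↦ x^23 on (ℤ_{37})^× is x ↦ x^11, because 23·11 = 253 = 7·36 + 1 ≡ 1 (mod 36) and x^{36} = 1 for x ≠ 0 (Fermat). So f⁻¹(10) = 10^11 mod 37.
Repeated squaring mod 37: 10^1 ≡ 10, 10^2 ≡ 10² = 100 ≡ 26, 10^4 ≡ 26² = 676 ≡ 10, 10^8 ≡ 10² = 100 ≡ 26. Since 11 = 8 + 2 + 1, 10^11 ≡ 26·26·10: 26·26 = 676 ≡ 10, then 10·10 = 100 ≡ 26. So 10^11 ≡ 26 (mod 37).
Hence f⁻¹(10) = 26.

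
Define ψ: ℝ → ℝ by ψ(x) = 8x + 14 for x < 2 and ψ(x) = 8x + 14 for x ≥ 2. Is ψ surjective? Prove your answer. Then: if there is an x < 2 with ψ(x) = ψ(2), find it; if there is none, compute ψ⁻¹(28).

7/4

Both pieces are strictly increasing (slopes 8 and 8), so each is injective on its own interval.
The left piece maps (−∞, 2) onto (−∞, 30); the right piece maps [2, ∞) onto [30, ∞).
These images together cover ℝ, so ψ is surjective.
Because the two images are disjoint, no x < 2 has ψ(x) = ψ(2), so we compute ψ⁻¹(28): 28 lies in (−∞, 30), so solve 8x + 14 = 28: x = (28 − 14)/8 = 7/4.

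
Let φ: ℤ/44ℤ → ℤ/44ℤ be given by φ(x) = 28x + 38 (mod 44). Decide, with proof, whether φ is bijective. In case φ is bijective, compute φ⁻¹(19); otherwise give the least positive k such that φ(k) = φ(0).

11

Recall: injectivity means: for all u, v in the domain, φ(u) = φ(v) implies u = v.
We have gcd(28, 44) = 4 > 1. Taking u = 0 and v = 11: φ(0) = 38 and φ(11) = 28·11 + 38 = 346 ≡ 38 (mod 44).
So φ(0) = φ(11) while 0 ≠ 11, hence φ is not injective, hence not bijective.
Since φ is not bijective, we find the least positive k with φ(k) = φ(0): this means 28k ≡ 0 (mod 44), i.e. 44 ∣ 28k. Since gcd(28, 44) = 4, dividing through by 4 this holds exactly when 11 ∣ 7k, and as gcd(7, 11) = 1, exactly when 11 ∣ k.
The smallest positive such k is 11.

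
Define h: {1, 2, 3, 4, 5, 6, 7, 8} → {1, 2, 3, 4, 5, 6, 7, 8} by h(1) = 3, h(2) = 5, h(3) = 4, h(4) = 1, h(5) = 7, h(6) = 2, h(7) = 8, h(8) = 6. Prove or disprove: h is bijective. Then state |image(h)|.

The values 3, 5, 4, 1, 7, 2, 8, 6 are a permutation of {1, 2, 3, 4, 5, 6, 7, 8}: each element appears exactly once.
So h is injective and surjective, hence bijective.
The image of h is {1, 2, 3, 4, 5, 6, 7, 8}, which has 8 elements.

8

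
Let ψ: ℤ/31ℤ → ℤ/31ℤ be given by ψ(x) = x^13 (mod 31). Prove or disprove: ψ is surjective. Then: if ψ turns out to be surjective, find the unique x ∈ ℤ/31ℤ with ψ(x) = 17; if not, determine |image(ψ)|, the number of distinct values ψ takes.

12

Since 31 is prime, the nonzero elements of ℤ/31ℤ form a cyclic group of order 30.
As gcd(13, 30) = 1, raising to the 13th power is a bijection on this group: if u^13 ≡ v^13 then (uv^{−1})^13 = 1, and the only element of order dividing gcd(13, 30) = 1 is 1, so u = v.
With ψ(0) = 0 this makes ψ injective on all of ℤ/31ℤ, hence bijective (finite equal-size domain and codomain). In particular ψ is surjective.
Since ψ is surjective, we find the preimage of 17. The inverse of x ↦ x^13 on (ℤ/31ℤ)^× is x ↦ x^7, because 13·7 = 91 = 3·30 + 1 ≡ 1 (mod 30) and x^{30} = 1 for x ≠ 0 (Fermat). So ψ⁻¹(17) = 17^7 mod 31.
Repeated squaring mod 31: 17^1 ≡ 17, 17^2 ≡ 17² = 289 ≡ 10, 17^4 ≡ 10² = 100 ≡ 7. Since 7 = 4 + 2 + 1, 17^7 ≡ 7·10·17: 7·10 = 70 ≡ 8, then 8·17 = 136 ≡ 12. So 17^7 ≡ 12 (mod 31).
Hence ψ⁻¹(17) = 12.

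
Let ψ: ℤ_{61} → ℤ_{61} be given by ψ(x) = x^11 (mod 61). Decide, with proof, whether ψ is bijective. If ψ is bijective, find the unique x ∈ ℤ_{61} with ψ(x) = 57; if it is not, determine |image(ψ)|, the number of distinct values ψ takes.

Since 61 is prime, the nonzero elements of ℤ_{61} form a cyclic group of order 60.
As gcd(11, 60) = 1, raising to the 11th power is a bijection on this group: if a^11 ≡ b^11 then (ab^{−1})^11 = 1, and the only element of order dividing gcd(11, 60) = 1 is 1, so a = b.
With ψ(0) = 0 this makes ψ injective on all of ℤ_{61}, hence bijective (finite equal-size domain and codomain). In particular ψ is bijective.
Since ψ is bijective, we find the preimage of 57. The inverse of x ↦ x^11 on (ℤ_{61})^× is x ↦ x^11, because 11·11 = 121 = 2·60 + 1 ≡ 1 (mod 60) and x^{60} = 1 for x ≠ 0 (Fermat). So ψ⁻¹(57) = 57^11 mod 61.
Repeated squaring mod 61: 57^1 ≡ 57, 57^2 ≡ 57² = 3249 ≡ 16, 57^4 ≡ 16² = 256 ≡ 12, 57^8 ≡ 12² = 144 ≡ 22. Since 11 = 8 + 2 + 1, 57^11 ≡ 22·16·57: 22·16 = 352 ≡ 47, then 47·57 = 2679 ≡ 56. So 57^11 ≡ 56 (mod 61).
Hence ψ⁻¹(57) = 56.

56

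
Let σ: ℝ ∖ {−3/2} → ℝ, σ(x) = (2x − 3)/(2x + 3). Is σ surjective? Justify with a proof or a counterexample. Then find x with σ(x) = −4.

If σ(x) = 1, cross-multiplying gives 2(2x − 3) = 2(2x + 3), which simplifies to −6 = 6 — false.  So 1 has no preimage and σ is not surjective.
Solving σ(x) = −4: cross-multiplying gives 2x − 3 = −4(2x + 3), which rearranges to 10x = −9, so x = −9/10.

-9/10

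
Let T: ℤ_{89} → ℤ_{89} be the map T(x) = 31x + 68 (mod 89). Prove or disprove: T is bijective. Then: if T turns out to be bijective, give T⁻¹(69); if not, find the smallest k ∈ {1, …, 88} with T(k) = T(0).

Suppose T(u) = T(v) in ℤ_{89}. Then 31u + 68 ≡ 31v + 68 (mod 89), so 31(u − v) ≡ 0 (mod 89).
Since gcd(31, 89) = 1, 31 is invertible modulo 89, thus u − v ≡ 0 (mod 89), i.e. u = v.
We now compute 31⁻¹ mod 89 explicitly. Euclid's algorithm: 89 = 2·31 + 27, 31 = 1·27 + 4, 27 = 6·4 + 3, 4 = 1·3 + 1; back-substituting gives 1 = 23·31 − 8·89, so 31⁻¹ ≡ 23 (mod 89).
For any y ∈ ℤ_{89}, x = 23(y − 68) mod 89 satisfies T(x) = 31·23(y − 68) + 68 ≡ y (since 31·23 ≡ 1 mod 89). So every y has a preimage.
Thus T is bijective.
Since T is bijective, we find T⁻¹(69): we need 31x ≡ 69 − 68 ≡ 1 (mod 89). Using 31⁻¹ = 23: x ≡ 23·1 = 23, so x = 23.
Check: T(23) = 31·23 + 68 = 781 = 8·89 + 69 ≡ 69 (mod 89).

23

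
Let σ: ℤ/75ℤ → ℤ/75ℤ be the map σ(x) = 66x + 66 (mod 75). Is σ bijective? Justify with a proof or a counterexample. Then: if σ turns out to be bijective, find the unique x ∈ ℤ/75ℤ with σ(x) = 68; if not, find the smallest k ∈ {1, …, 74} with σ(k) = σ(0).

Recall: σ is injective if σ(x_1) = σ(x_2) implies x_1 = x_2.
We have gcd(66, 75) = 3 > 1. Taking x_1 = 0 and x_2 = 25: σ(0) = 66 and σ(25) = 66·25 + 66 = 1716 ≡ 66 (mod 75).
So σ(0) = σ(25) while 0 ≠ 25, so σ is not injective, hence not bijective.
Since σ is not bijective, we find the least positive k with σ(k) = σ(0): this means 66k ≡ 0 (mod 75), i.e. 75 ∣ 66k. Since gcd(66, 75) = 3, dividing through by 3 this holds exactly when 25 ∣ 22k, and as gcd(22, 25) = 1, exactly when 25 ∣ k.
The smallest positive such k is 25.

25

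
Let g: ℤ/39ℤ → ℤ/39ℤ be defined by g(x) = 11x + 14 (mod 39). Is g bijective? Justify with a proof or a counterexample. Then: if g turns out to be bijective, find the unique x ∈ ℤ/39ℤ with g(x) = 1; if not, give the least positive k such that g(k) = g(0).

13

Recall that injectivity means: for all x_1, x_2 in the domain, g(x_1) = g(x_2) implies x_1 = x_2.
If g(x_1) = g(x_2), then 11x_1 ≡ 11x_2 (mod 39). Because gcd(11, 39) = 1, we may cancel 11 to get x_1 ≡ x_2 (mod 39).
We now compute 11⁻¹ mod 39 explicitly. Euclid's algorithm: 39 = 3·11 + 6, 11 = 1·6 + 5, 6 = 1·5 + 1; back-substituting gives 1 = 32·11 − 9·39, so 11⁻¹ ≡ 32 (mod 39).
For any y ∈ ℤ/39ℤ, x = 32(y − 14) mod 39 satisfies g(x) = 11·32(y − 14) + 14 ≡ y (since 11·32 ≡ 1 mod 39). So every y has a preimage.
Thus g is bijective.
Since g is bijective, we compute g⁻¹(1): solve 11x + 14 ≡ 1 (mod 39), i.e. 11x ≡ 26 (mod 39).
Multiplying by 11⁻¹ = 32 gives x ≡ 32·26 = 832 = 21·39 + 13 ≡ 13 (mod 39).
Check: g(13) = 11·13 + 14 = 157 = 4·39 + 1 ≡ 1 (mod 39).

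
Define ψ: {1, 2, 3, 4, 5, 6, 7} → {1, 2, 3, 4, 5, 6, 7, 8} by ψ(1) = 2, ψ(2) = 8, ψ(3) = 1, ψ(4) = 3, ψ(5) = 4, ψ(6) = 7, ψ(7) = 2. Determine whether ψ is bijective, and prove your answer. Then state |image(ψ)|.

6

ψ(1) = 2 = ψ(7) with 1 ≠ 7, so ψ is not injective, hence not bijective.
The image of ψ is {1, 2, 3, 4, 7, 8}, which has 6 elements.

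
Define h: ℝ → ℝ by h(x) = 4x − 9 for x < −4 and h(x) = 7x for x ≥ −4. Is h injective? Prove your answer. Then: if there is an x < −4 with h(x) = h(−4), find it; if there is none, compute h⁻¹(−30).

-19/4

Both pieces are strictly increasing (slopes 4 and 7), so each is injective on its own interval.
The left piece maps (−∞, −4) onto (−∞, −25); the right piece maps [−4, ∞) onto [−28, ∞).
These images overlap. In particular h(−4) = −28 (right piece), and solving 4x − 9 = −28 on the left piece gives x = −19/4 < −4.
So h(−19/4) = h(−4) with −19/4 ≠ −4, and h is not injective. This x = −19/4 is the requested value below −4.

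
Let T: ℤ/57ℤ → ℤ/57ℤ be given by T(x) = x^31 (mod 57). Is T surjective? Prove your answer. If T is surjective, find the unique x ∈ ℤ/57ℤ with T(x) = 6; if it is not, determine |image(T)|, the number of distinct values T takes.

9

Computing x^31 mod 57 for each x (by repeated squaring, reducing mod 57 at every step), the values T(0), T(1), …, T(56) are: 0, 1, 41, 33, 28, 17, 42, 7, 8, 6, 13, 11, 12, 34, 2, 48, 43, 35, 18, 19, 20, 3, 52, 47, 36, 4, 26, 27, 25, 32, 30, 31, 53, 21, 10, 5, 54, 37, 38, 39, 22, 14, 9, 55, 23, 45, 46, 44, 51, 49, 50, 15, 40, 29, 24, 16, 56.
Every element of ℤ/57ℤ appears exactly once in this list, so T is a bijection, and in particular surjective.
Since T is surjective, we read off the preimage of 6 from the same table: T(9) = 6, so T⁻¹(6) = 9.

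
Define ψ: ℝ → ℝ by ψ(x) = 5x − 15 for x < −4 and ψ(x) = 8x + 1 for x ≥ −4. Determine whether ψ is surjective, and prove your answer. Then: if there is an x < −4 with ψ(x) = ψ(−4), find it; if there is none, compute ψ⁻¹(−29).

-15/4

Both pieces are strictly increasing (slopes 5 and 8), so each is injective on its own interval.
The left piece maps (−∞, −4) onto (−∞, −35); the right piece maps [−4, ∞) onto [−31, ∞).
The union (−∞, −35) ∪ [−31, ∞) omits the interval between −35 and −31; in particular −35 has no preimage. So ψ is not surjective.
Because the two images are disjoint, no x < −4 has ψ(x) = ψ(−4), so we compute ψ⁻¹(−29): −29 lies in [−31, ∞), so solve 8x + 1 = −29: x = (−29 − 1)/8 = −15/4.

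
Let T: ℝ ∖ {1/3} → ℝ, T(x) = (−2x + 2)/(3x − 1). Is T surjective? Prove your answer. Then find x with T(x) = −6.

1/4

If T(x) = −2/3, cross-multiplying gives 3(−2x + 2) = −2(3x − 1), which simplifies to 6 = 2 — false.  So −2/3 has no preimage and T is not surjective.
Solving T(x) = −6: cross-multiplying gives −2x + 2 = −6(3x − 1), which rearranges to 16x = 4, so x = 1/4.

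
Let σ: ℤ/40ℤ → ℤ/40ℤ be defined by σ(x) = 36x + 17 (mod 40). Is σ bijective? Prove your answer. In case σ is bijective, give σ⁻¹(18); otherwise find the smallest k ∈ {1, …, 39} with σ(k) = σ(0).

By definition, σ is injective when σ(s) = σ(t) forces s = t.
We have gcd(36, 40) = 4 > 1. Taking s = 0 and t = 10: σ(0) = 17 and σ(10) = 36·10 + 17 = 377 ≡ 17 (mod 40).
So σ(0) = σ(10) while 0 ≠ 10, thus σ is not injective, hence not bijective.
Since σ is not bijective, we find the least positive k with σ(k) = σ(0): this means 36k ≡ 0 (mod 40), i.e. 40 ∣ 36k. Since gcd(36, 40) = 4, dividing through by 4 this holds exactly when 10 ∣ 9k, and as gcd(9, 10) = 1, exactly when 10 ∣ k.
The smallest positive such k is 10.

10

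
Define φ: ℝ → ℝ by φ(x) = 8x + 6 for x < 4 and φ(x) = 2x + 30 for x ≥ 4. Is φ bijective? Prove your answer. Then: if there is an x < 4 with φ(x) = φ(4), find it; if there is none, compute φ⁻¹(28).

Both pieces are strictly increasing (slopes 8 and 2), so each is injective on its own interval.
The left piece maps (−∞, 4) onto (−∞, 38); the right piece maps [4, ∞) onto [38, ∞).
Since 38 = 38, the images partition ℝ: φ is injective and surjective, hence bijective.
Because the two images are disjoint, no x < 4 has φ(x) = φ(4), so we compute φ⁻¹(28): 28 lies in (−∞, 38), so solve 8x + 6 = 28: x = (28 − 6)/8 = 11/4.

11/4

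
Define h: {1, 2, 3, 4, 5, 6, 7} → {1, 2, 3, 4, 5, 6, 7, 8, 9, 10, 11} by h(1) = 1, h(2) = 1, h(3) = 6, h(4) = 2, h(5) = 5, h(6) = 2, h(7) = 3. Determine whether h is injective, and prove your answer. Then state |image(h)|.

h(1) = 1 = h(2) with 1 ≠ 2, so h is not injective.
The image of h is {1, 2, 3, 5, 6}, which has 5 elements.

5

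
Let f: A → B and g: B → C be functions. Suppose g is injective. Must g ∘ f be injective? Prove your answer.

No. Take A = {0, 1}, B = C = {0, 1, 2, 3, 4, 5}, f(0) = f(1) = 0, and g = identity (injective).
Then (g ∘ f)(0) = (g ∘ f)(1) = 0 with 0 ≠ 1, so g ∘ f is not injective.

not injective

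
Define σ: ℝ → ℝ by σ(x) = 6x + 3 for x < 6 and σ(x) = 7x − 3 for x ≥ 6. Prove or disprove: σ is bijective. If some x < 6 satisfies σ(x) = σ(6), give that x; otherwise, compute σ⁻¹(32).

29/6

Both pieces are strictly increasing (slopes 6 and 7), so each is injective on its own interval.
The left piece maps (−∞, 6) onto (−∞, 39); the right piece maps [6, ∞) onto [39, ∞).
Since 39 = 39, the images partition ℝ: σ is injective and surjective, hence bijective.
Because the two images are disjoint, no x < 6 has σ(x) = σ(6), so we compute σ⁻¹(32): 32 lies in (−∞, 39), so solve 6x + 3 = 32: x = (32 − 3)/6 = 29/6.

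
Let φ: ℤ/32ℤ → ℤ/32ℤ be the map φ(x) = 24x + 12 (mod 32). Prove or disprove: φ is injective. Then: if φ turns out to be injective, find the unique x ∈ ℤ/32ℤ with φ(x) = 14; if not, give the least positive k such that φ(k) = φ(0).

We have gcd(24, 32) = 8 > 1. Taking x_1 = 0 and x_2 = 4: φ(0) = 12 and φ(4) = 24·4 + 12 = 108 ≡ 12 (mod 32).
So φ(0) = φ(4) while 0 ≠ 4, thus φ is not injective.
Since φ is not injective, we find the least positive k with φ(k) = φ(0): this means 24k ≡ 0 (mod 32), i.e. 32 ∣ 24k. Since gcd(24, 32) = 8, dividing through by 8 this holds exactly when 4 ∣ 3k, and as gcd(3, 4) = 1, exactly when 4 ∣ k.
The smallest positive such k is 4.

4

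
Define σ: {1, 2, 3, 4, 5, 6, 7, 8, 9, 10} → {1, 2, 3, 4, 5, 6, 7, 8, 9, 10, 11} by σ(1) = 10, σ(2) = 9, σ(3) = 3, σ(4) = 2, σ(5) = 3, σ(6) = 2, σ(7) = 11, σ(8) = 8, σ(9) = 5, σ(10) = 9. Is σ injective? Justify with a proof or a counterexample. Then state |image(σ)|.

σ(3) = 3 = σ(5) with 3 ≠ 5, so σ is not injective.
The image of σ is {2, 3, 5, 8, 9, 10, 11}, which has 7 elements.

7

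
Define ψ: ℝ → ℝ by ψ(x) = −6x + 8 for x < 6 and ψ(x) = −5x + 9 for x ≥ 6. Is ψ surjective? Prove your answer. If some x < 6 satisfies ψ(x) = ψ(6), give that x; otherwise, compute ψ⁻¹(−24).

29/6

Both pieces are strictly decreasing (slopes −6 and −5), so each is injective on its own interval.
The left piece maps (−∞, 6) onto (−28, ∞); the right piece maps [6, ∞) onto (−∞, −21].
The union (−28, ∞) ∪ (−∞, −21] covers ℝ, so ψ is surjective.
For the follow-up: the images overlap, so an x < 6 with ψ(x) = ψ(6) exists. ψ(6) = −21; solving −6x + 8 = −21 for x < 6 gives x = (−21 − 8)/(−6) = 29/6.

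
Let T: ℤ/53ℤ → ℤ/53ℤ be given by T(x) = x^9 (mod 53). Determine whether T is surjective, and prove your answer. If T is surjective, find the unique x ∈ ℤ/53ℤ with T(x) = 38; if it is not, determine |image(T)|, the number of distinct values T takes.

17

Since 53 is prime, the nonzero elements of ℤ/53ℤ form a cyclic group of order 52.
As gcd(9, 52) = 1, raising to the 9th power is a bijection on this group: if a^9 ≡ b^9 then (ab^{−1})^9 = 1, and the only element of order dividing gcd(9, 52) = 1 is 1, so a = b.
With T(0) = 0 this makes T injective on all of ℤ/53ℤ, hence bijective (finite equal-size domain and codomain). In particular T is surjective.
Since T is surjective, we find the preimage of 38. The inverse of x ↦ x^9 on (ℤ/53ℤ)^× is x ↦ x^29, because 9·29 = 261 = 5·52 + 1 ≡ 1 (mod 52) and x^{52} = 1 for x ≠ 0 (Fermat). So T⁻¹(38) = 38^29 mod 53.
Repeated squaring mod 53: 38^1 ≡ 38, 38^2 ≡ 38² = 1444 ≡ 13, 38^4 ≡ 13² = 169 ≡ 10, 38^8 ≡ 10² = 100 ≡ 47, 38^16 ≡ 47² = 2209 ≡ 36. Since 29 = 16 + 8 + 4 + 1, 38^29 ≡ 36·47·10·38: 36·47 = 1692 ≡ 49, then 49·10 = 490 ≡ 13, then 13·38 = 494 ≡ 17. So 38^29 ≡ 17 (mod 53).
Hence T⁻¹(38) = 17.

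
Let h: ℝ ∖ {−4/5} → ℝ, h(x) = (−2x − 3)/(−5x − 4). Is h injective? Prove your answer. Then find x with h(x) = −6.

-27/32

Suppose h(u) = h(v). Cross-multiplying: (−2u − 3)(−5v − 4) = (−2v − 3)(−5u − 4).
Expanding both sides and cancelling the symmetric terms leaves −7·(u − v) = 0. Since −7 ≠ 0, u = v. Thus h is injective.
Solving h(x) = −6: cross-multiplying gives −2x − 3 = −6(−5x − 4), which rearranges to −32x = 27, so x = −27/32.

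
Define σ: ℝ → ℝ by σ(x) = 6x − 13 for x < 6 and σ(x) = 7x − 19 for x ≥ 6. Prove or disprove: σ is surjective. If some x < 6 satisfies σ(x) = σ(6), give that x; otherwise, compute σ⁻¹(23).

6

Both pieces are strictly increasing (slopes 6 and 7), so each is injective on its own interval.
The left piece maps (−∞, 6) onto (−∞, 23); the right piece maps [6, ∞) onto [23, ∞).
These images together cover ℝ, so σ is surjective.
Because the two images are disjoint, no x < 6 has σ(x) = σ(6), so we compute σ⁻¹(23): 23 lies in [23, ∞), so solve 7x − 19 = 23: x = (23 + 19)/7 = 6.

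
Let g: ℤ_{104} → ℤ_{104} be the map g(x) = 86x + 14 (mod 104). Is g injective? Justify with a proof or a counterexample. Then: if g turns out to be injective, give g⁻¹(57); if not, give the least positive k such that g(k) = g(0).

52

We have gcd(86, 104) = 2 > 1. Taking s = 0 and t = 52: g(0) = 14 and g(52) = 86·52 + 14 = 4486 ≡ 14 (mod 104).
So g(0) = g(52) while 0 ≠ 52, hence g is not injective.
Since g is not injective, we find the least positive k with g(k) = g(0): this means 86k ≡ 0 (mod 104), i.e. 104 ∣ 86k. Since gcd(86, 104) = 2, dividing through by 2 this holds exactly when 52 ∣ 43k, and as gcd(43, 52) = 1, exactly when 52 ∣ k.
The smallest positive such k is 52.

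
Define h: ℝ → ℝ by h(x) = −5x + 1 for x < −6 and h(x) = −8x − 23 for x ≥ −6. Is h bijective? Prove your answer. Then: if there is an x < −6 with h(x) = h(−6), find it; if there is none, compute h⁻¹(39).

Both pieces are strictly decreasing (slopes −5 and −8), so each is injective on its own interval.
The left piece maps (−∞, −6) onto (31, ∞); the right piece maps [−6, ∞) onto (−∞, 25].
The images leave a gap (31 has no preimage), so h is not surjective, hence not bijective.
Because the two images are disjoint, no x < −6 has h(x) = h(−6), so we compute h⁻¹(39): 39 lies in (31, ∞), so solve −5x + 1 = 39: x = (39 − 1)/(−5) = −38/5.

-38/5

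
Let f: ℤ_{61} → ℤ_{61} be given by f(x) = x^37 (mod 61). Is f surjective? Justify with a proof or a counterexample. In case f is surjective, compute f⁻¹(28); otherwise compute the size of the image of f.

8

Since 61 is prime, the nonzero elements of ℤ_{61} form a cyclic group of order 60.
As gcd(37, 60) = 1, raising to the 37th power is a bijection on this group: if x_1^37 ≡ x_2^37 then (x_1x_2^{−1})^37 = 1, and the only element of order dividing gcd(37, 60) = 1 is 1, so x_1 = x_2.
With f(0) = 0 this makes f injective on all of ℤ_{61}, hence bijective (finite equal-size domain and codomain). In particular f is surjective.
Since f is surjective, we find the preimage of 28. The inverse of x ↦ x^37 on (ℤ_{61})^× is x ↦ x^13, because 37·13 = 481 = 8·60 + 1 ≡ 1 (mod 60) and x^{60} = 1 for x ≠ 0 (Fermat). So f⁻¹(28) = 28^13 mod 61.
Repeated squaring mod 61: 28^1 ≡ 28, 28^2 ≡ 28² = 784 ≡ 52, 28^4 ≡ 52² = 2704 ≡ 20, 28^8 ≡ 20² = 400 ≡ 34. Since 13 = 8 + 4 + 1, 28^13 ≡ 34·20·28: 34·20 = 680 ≡ 9, then 9·28 = 252 ≡ 8. So 28^13 ≡ 8 (mod 61).
Hence f⁻¹(28) = 8.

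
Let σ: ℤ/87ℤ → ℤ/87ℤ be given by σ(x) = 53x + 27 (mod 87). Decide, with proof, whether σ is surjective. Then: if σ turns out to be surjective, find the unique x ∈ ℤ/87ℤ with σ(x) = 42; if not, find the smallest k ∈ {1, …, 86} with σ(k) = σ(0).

Since gcd(53, 87) = 1, 53 is invertible modulo 87. Euclid's algorithm: 87 = 1·53 + 34, 53 = 1·34 + 19, 34 = 1·19 + 15, 19 = 1·15 + 4, 15 = 3·4 + 3, 4 = 1·3 + 1; back-substituting gives 1 = 23·53 − 14·87, so 53⁻¹ ≡ 23 (mod 87).
Then y ↦ 23(y − 27) is a two-sided inverse to σ, so every y ∈ ℤ/87ℤ has a preimage.
Hence σ is surjective.
Since σ is surjective, we compute σ⁻¹(42): solve 53x + 27 ≡ 42 (mod 87), i.e. 53x ≡ 15 (mod 87).
Multiplying by 53⁻¹ = 23 gives x ≡ 23·15 = 345 = 3·87 + 84 ≡ 84 (mod 87).
Check: σ(84) = 53·84 + 27 = 4479 = 51·87 + 42 ≡ 42 (mod 87).

84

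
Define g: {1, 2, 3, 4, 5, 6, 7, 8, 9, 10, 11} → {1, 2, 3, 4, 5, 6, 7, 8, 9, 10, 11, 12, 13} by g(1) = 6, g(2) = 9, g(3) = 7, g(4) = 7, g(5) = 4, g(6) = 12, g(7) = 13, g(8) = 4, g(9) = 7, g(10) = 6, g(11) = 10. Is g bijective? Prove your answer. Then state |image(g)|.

g(3) = 7 = g(4) with 3 ≠ 4, so g is not injective, hence not bijective.
The image of g is {4, 6, 7, 9, 10, 12, 13}, which has 7 elements.

7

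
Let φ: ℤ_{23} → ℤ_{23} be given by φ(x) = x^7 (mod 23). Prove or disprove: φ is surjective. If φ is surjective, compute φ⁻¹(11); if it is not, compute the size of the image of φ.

Since 23 is prime, the nonzero elements of ℤ_{23} form a cyclic group of order 22.
As gcd(7, 22) = 1, raising to the 7th power is a bijection on this group: if x_1^7 ≡ x_2^7 then (x_1x_2^{−1})^7 = 1, and the only element of order dividing gcd(7, 22) = 1 is 1, so x_1 = x_2.
With φ(0) = 0 this makes φ injective on all of ℤ_{23}, hence bijective (finite equal-size domain and codomain). In particular φ is surjective.
Since φ is surjective, we find the preimage of 11. The inverse of x ↦ x^7 on (ℤ_{23})^× is x ↦ x^19, because 7·19 = 133 = 6·22 + 1 ≡ 1 (mod 22) and x^{22} = 1 for x ≠ 0 (Fermat). So φ⁻¹(11) = 11^19 mod 23.
Repeated squaring mod 23: 11^1 ≡ 11, 11^2 ≡ 11² = 121 ≡ 6, 11^4 ≡ 6² = 36 ≡ 13, 11^8 ≡ 13² = 169 ≡ 8, 11^16 ≡ 8² = 64 ≡ 18. Since 19 = 16 + 2 + 1, 11^19 ≡ 18·6·11: 18·6 = 108 ≡ 16, then 16·11 = 176 ≡ 15. So 11^19 ≡ 15 (mod 23).
Hence φ⁻¹(11) = 15.

15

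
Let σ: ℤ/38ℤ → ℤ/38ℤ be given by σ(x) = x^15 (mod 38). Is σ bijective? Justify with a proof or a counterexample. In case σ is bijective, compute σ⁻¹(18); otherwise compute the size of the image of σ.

σ(4): Repeated squaring mod 38: 4^1 ≡ 4, 4^2 ≡ 4² = 16, 4^4 ≡ 16² = 256 ≡ 28, 4^8 ≡ 28² = 784 ≡ 24. Since 15 = 8 + 4 + 2 + 1, 4^15 ≡ 24·28·16·4: 24·28 = 672 ≡ 26, then 26·16 = 416 ≡ 36, then 36·4 = 144 ≡ 30. So 4^15 ≡ 30 (mod 38).
σ(6): Repeated squaring mod 38: 6^1 ≡ 6, 6^2 ≡ 6² = 36, 6^4 ≡ 36² = 1296 ≡ 4, 6^8 ≡ 4² = 16. Since 15 = 8 + 4 + 2 + 1, 6^15 ≡ 16·4·36·6: 16·4 = 64 ≡ 26, then 26·36 = 936 ≡ 24, then 24·6 = 144 ≡ 30. So 6^15 ≡ 30 (mod 38).
So σ(4) = σ(6) = 30 while 4 ≠ 6, hence σ is not injective, hence not bijective.
Since σ is not bijective, we determine |image(σ)|. Computing x^15 mod 38 for each x (by repeated squaring, reducing mod 38 at every step), the values σ(0), σ(1), …, σ(37) are: 0, 1, 12, 31, 30, 7, 30, 1, 18, 11, 8, 1, 18, 27, 12, 27, 26, 7, 18, 19, 20, 31, 12, 11, 26, 11, 20, 37, 30, 27, 20, 37, 8, 31, 8, 7, 26, 37.
The distinct values are {0, 1, 7, 8, 11, 12, 18, 19, 20, 26, 27, 30, 31, 37}; there are 14 of them.

14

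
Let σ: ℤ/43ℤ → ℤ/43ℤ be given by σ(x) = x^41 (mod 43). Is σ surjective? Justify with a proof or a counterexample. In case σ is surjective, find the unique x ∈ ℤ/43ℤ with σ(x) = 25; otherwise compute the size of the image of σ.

Since 43 is prime, the nonzero elements of ℤ/43ℤ form a cyclic group of order 42.
As gcd(41, 42) = 1, raising to the 41st power is a bijection on this group: if s^41 ≡ t^41 then (st^{−1})^41 = 1, and the only element of order dividing gcd(41, 42) = 1 is 1, so s = t.
With σ(0) = 0 this makes σ injective on all of ℤ/43ℤ, hence bijective (finite equal-size domain and codomain). In particular σ is surjective.
Since σ is surjective, we find the preimage of 25. The inverse of x ↦ x^41 on (ℤ/43ℤ)^× is x ↦ x^41, because 41·41 = 1681 = 40·42 + 1 ≡ 1 (mod 42) and x^{42} = 1 for x ≠ 0 (Fermat). So σ⁻¹(25) = 25^41 mod 43.
Repeated squaring mod 43: 25^1 ≡ 25, 25^2 ≡ 25² = 625 ≡ 23, 25^4 ≡ 23² = 529 ≡ 13, 25^8 ≡ 13² = 169 ≡ 40, 25^16 ≡ 40² = 1600 ≡ 9, 25^32 ≡ 9² = 81 ≡ 38. Since 41 = 32 + 8 + 1, 25^41 ≡ 38·40·25: 38·40 = 1520 ≡ 15, then 15·25 = 375 ≡ 31. So 25^41 ≡ 31 (mod 43).
Hence σ⁻¹(25) = 31.

31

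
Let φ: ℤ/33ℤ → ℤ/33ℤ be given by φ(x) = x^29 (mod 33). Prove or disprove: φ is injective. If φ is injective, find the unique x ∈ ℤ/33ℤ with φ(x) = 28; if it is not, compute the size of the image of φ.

13

Computing x^29 mod 33 for each x (by repeated squaring, reducing mod 33 at every step), the values φ(0), φ(1), …, φ(32) are: 0, 1, 17, 15, 25, 20, 24, 19, 29, 27, 10, 11, 12, 28, 26, 3, 31, 2, 30, 7, 5, 21, 22, 23, 6, 4, 14, 9, 13, 8, 18, 16, 32.
Every element of ℤ/33ℤ appears exactly once in this list, so φ is a bijection, and in particular injective.
Since φ is injective, we read off the preimage of 28 from the same table: φ(13) = 28, so φ⁻¹(28) = 13.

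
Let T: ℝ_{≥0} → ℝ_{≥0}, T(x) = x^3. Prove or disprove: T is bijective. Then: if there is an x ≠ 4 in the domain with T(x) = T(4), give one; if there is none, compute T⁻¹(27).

On ℝ_{≥0}, x ↦ x^3 is strictly increasing (injective) and for any y ∈ ℝ_{≥0} the 3rd root y^{1/3} lies in ℝ_{≥0} (surjective). So T is bijective.
Since x ↦ x^3 is strictly increasing on ℝ_{≥0}, it is injective there, so no x ≠ 4 in the domain has T(x) = T(4). We therefore compute T⁻¹(27) = 27^{1/3} = 3 (indeed 3^3 = 27).

3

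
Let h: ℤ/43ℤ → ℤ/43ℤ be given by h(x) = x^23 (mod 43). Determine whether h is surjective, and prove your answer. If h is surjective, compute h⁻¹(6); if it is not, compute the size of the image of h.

Since 43 is prime, the nonzero elements of ℤ/43ℤ form a cyclic group of order 42.
As gcd(23, 42) = 1, raising to the 23rd power is a bijection on this group: if s^23 ≡ t^23 then (st^{−1})^23 = 1, and the only element of order dividing gcd(23, 42) = 1 is 1, so s = t.
With h(0) = 0 this makes h injective on all of ℤ/43ℤ, hence bijective (finite equal-size domain and codomain). In particular h is surjective.
Since h is surjective, we find the preimage of 6. The inverse of x ↦ x^23 on (ℤ/43ℤ)^× is x ↦ x^11, because 23·11 = 253 = 6·42 + 1 ≡ 1 (mod 42) and x^{42} = 1 for x ≠ 0 (Fermat). So h⁻¹(6) = 6^11 mod 43.
Repeated squaring mod 43: 6^1 ≡ 6, 6^2 ≡ 6² = 36, 6^4 ≡ 36² = 1296 ≡ 6, 6^8 ≡ 6² = 36. Since 11 = 8 + 2 + 1, 6^11 ≡ 36·36·6: 36·36 = 1296 ≡ 6, then 6·6 = 36. So 6^11 ≡ 36 (mod 43).
Hence h⁻¹(6) = 36.

36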